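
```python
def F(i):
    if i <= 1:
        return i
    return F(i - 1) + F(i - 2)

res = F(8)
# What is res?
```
Call trace (a repeated sub-call is expanded the first time; later identical calls just restate its return value):
F(i=8)
  F(i=7)
    F(i=6)
      F(i=5)
        F(i=4)
          F(i=3)
            F(i=2)
              F(i=1)
              -> return 1
              F(i=0)
              -> return 0
            -> return 1
            F(i=1)
            -> return 1
          -> return 2
          F(i=2) -> return 1  (same call as traced above)
        -> return 3
        F(i=3) -> return 2  (same call as traced above)
      -> return 5
      F(i=4) -> return 3  (same call as traced above)
    -> return 8
    F(i=5) -> return 5  (same call as traced above)
  -> return 13
  F(i=6) -> return 8  (same call as traced above)
-> return 21

Final answer: 21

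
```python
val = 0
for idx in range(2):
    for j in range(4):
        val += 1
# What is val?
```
Trace:
  val=0
  val=1, idx=0, j=0
  val=2, idx=0, j=1
  val=3, idx=0, j=2
  val=4, idx=0, j=3
  val=5, idx=1, j=0
  val=6, idx=1, j=1
  val=7, idx=1, j=2
  val=8, idx=1, j=3

Final answer: 8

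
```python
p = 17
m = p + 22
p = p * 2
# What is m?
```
Trace:
  p=17
  p=17, m=39
  p=34, m=39

Final answer: 39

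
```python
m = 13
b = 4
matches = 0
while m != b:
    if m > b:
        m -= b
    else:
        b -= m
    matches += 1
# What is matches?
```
Trace:
  m=13
  m=13, b=4
  m=13, b=4, matches=0
  m=9, b=4, matches=1
  m=5, b=4, matches=2
  m=1, b=4, matches=3
  m=1, b=3, matches=4
  m=1, b=2, matches=5
  m=1, b=1, matches=6

Final answer: 6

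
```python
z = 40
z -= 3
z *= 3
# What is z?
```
Trace:
  z=40
  z=37
  z=111

Final answer: 111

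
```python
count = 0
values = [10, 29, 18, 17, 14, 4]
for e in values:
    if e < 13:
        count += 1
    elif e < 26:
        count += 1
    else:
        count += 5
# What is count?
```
Trace:
  count=0
  count=1, e=10
  count=6, e=29
  count=7, e=18
  count=8, e=17
  count=9, e=14
  count=10, e=4

Final answer: 10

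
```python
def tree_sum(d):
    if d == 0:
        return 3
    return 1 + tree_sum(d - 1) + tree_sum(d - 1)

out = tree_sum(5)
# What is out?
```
Call trace (a repeated sub-call is expanded the first time; later identical calls just restate its return value):
tree_sum(d=5)
  tree_sum(d=4)
    tree_sum(d=3)
      tree_sum(d=2)
        tree_sum(d=1)
          tree_sum(d=0)
          -> return 3
          tree_sum(d=0)
          -> return 3
        -> return 7
        tree_sum(d=1) -> return 7  (same call as traced above)
      -> return 15
      tree_sum(d=2) -> return 15  (same call as traced above)
    -> return 31
    tree_sum(d=3) -> return 31  (same call as traced above)
  -> return 63
  tree_sum(d=4) -> return 63  (same call as traced above)
-> return 127

Final answer: 127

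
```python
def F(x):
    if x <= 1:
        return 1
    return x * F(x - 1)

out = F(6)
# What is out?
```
Call trace:
F(x=6)
  F(x=5)
    F(x=4)
      F(x=3)
        F(x=2)
          F(x=1)
          -> return 1
        -> return 2
      -> return 6
    -> return 24
  -> return 120
-> return 720

Final answer: 720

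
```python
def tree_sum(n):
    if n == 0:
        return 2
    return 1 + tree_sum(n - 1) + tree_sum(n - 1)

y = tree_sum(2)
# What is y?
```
Call trace (a repeated sub-call is expanded the first time; later identical calls just restate its return value):
tree_sum(n=2)
  tree_sum(n=1)
    tree_sum(n=0)
    -> return 2
    tree_sum(n=0)
    -> return 2
  -> return 5
  tree_sum(n=1) -> return 5  (same call as traced above)
-> return 11

Final answer: 11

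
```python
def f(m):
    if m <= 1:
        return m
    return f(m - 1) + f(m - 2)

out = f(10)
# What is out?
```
Call trace (a repeated sub-call is expanded the first time; later identical calls just restate its return value):
f(m=10)
  f(m=9)
    f(m=8)
      f(m=7)
        f(m=6)
          f(m=5)
            f(m=4)
              f(m=3)
                f(m=2)
                  f(m=1)
                  -> return 1
                  f(m=0)
                  -> return 0
                -> return 1
                f(m=1)
                -> return 1
              -> return 2
              f(m=2) -> return 1  (same call as traced above)
            -> return 3
            f(m=3) -> return 2  (same call as traced above)
          -> return 5
          f(m=4) -> return 3  (same call as traced above)
        -> return 8
        f(m=5) -> return 5  (same call as traced above)
      -> return 13
      f(m=6) -> return 8  (same call as traced above)
    -> return 21
    f(m=7) -> return 13  (same call as traced above)
  -> return 34
  f(m=8) -> return 21  (same call as traced above)
-> return 55

Final answer: 55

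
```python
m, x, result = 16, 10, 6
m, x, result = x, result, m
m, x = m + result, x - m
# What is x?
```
Trace:
  m=16, x=10, result=6
  m=10, x=6, result=16
  m=26, x=-4, result=16

Final answer: -4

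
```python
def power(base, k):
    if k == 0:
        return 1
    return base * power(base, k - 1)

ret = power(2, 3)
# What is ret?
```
Call trace:
power(base=2, k=3)
  power(base=2, k=2)
    power(base=2, k=1)
      power(base=2, k=0)
      -> return 1
    -> return 2
  -> return 4
-> return 8

Final answer: 8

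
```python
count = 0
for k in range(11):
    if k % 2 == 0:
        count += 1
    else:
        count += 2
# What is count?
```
Trace:
  count=0
  count=1, k=0
  count=3, k=1
  count=4, k=2
  count=6, k=3
  count=7, k=4
  count=9, k=5
  count=10, k=6
  count=12, k=7
  count=13, k=8
  count=15, k=9
  count=16, k=10

Final answer: 16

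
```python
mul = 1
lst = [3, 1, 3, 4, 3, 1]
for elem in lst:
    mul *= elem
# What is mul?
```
Trace:
  mul=1
  mul=3, elem=3
  mul=3, elem=1
  mul=9, elem=3
  mul=36, elem=4
  mul=108, elem=3
  mul=108, elem=1

Final answer: 108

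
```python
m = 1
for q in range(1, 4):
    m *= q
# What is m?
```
Trace:
  m=1
  m=1, q=1
  m=2, q=2
  m=6, q=3

Final answer: 6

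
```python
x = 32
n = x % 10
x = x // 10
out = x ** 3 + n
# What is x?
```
Trace:
  x=32
  x=32, n=2
  x=3, n=2
  x=3, n=2, out=29

Final answer: 3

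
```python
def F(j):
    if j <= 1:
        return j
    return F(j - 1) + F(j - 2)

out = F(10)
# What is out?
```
Call trace (a repeated sub-call is expanded the first time; later identical calls just restate its return value):
F(j=10)
  F(j=9)
    F(j=8)
      F(j=7)
        F(j=6)
          F(j=5)
            F(j=4)
              F(j=3)
                F(j=2)
                  F(j=1)
                  -> return 1
                  F(j=0)
                  -> return 0
                -> return 1
                F(j=1)
                -> return 1
              -> return 2
              F(j=2) -> return 1  (same call as traced above)
            -> return 3
            F(j=3) -> return 2  (same call as traced above)
          -> return 5
          F(j=4) -> return 3  (same call as traced above)
        -> return 8
        F(j=5) -> return 5  (same call as traced above)
      -> return 13
      F(j=6) -> return 8  (same call as traced above)
    -> return 21
    F(j=7) -> return 13  (same call as traced above)
  -> return 34
  F(j=8) -> return 21  (same call as traced above)
-> return 55

Final answer: 55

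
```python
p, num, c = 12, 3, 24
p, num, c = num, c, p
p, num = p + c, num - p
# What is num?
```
Trace:
  p=12, num=3, c=24
  p=3, num=24, c=12
  p=15, num=21, c=12

Final answer: 21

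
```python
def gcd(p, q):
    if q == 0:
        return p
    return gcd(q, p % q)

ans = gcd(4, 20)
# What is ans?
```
Call trace:
gcd(p=4, q=20)
  gcd(p=20, q=4)
    gcd(p=4, q=0)
    -> return 4
  -> return 4
-> return 4

Final answer: 4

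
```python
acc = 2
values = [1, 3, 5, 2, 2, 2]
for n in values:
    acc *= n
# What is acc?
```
Trace:
  acc=2
  acc=2, n=1
  acc=6, n=3
  acc=30, n=5
  acc=60, n=2
  acc=120, n=2
  acc=240, n=2

Final answer: 240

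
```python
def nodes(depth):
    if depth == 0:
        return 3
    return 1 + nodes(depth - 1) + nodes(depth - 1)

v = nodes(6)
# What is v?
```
Call trace (a repeated sub-call is expanded the first time; later identical calls just restate its return value):
nodes(depth=6)
  nodes(depth=5)
    nodes(depth=4)
      nodes(depth=3)
        nodes(depth=2)
          nodes(depth=1)
            nodes(depth=0)
            -> return 3
            nodes(depth=0)
            -> return 3
          -> return 7
          nodes(depth=1) -> return 7  (same call as traced above)
        -> return 15
        nodes(depth=2) -> return 15  (same call as traced above)
      -> return 31
      nodes(depth=3) -> return 31  (same call as traced above)
    -> return 63
    nodes(depth=4) -> return 63  (same call as traced above)
  -> return 127
  nodes(depth=5) -> return 127  (same call as traced above)
-> return 255

Final answer: 255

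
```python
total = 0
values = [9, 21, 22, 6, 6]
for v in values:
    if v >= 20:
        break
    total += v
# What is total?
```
Trace:
  total=0
  total=9, v=9
  total=9, v=21

Final answer: 9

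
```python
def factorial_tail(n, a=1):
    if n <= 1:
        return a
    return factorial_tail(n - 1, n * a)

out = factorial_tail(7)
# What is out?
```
Call trace:
factorial_tail(n=7, a=1)
  factorial_tail(n=6, a=7)
    factorial_tail(n=5, a=42)
      factorial_tail(n=4, a=210)
        factorial_tail(n=3, a=840)
          factorial_tail(n=2, a=2520)
            factorial_tail(n=1, a=5040)
            -> return 5040
          -> return 5040
        -> return 5040
      -> return 5040
    -> return 5040
  -> return 5040
-> return 5040

Final answer: 5040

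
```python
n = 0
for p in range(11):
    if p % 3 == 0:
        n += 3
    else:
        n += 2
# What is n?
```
Trace:
  n=0
  n=3, p=0
  n=5, p=1
  n=7, p=2
  n=10, p=3
  n=12, p=4
  n=14, p=5
  n=17, p=6
  n=19, p=7
  n=21, p=8
  n=24, p=9
  n=26, p=10

Final answer: 26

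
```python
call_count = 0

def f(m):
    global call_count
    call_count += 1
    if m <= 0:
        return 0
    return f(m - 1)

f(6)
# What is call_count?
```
Call trace:
f(m=6)
  f(m=5)
    f(m=4)
      f(m=3)
        f(m=2)
          f(m=1)
            f(m=0)
            -> return 0
          -> return 0
        -> return 0
      -> return 0
    -> return 0
  -> return 0
-> return 0

call_count is incremented once per call. f is entered once for each m = 6, 5, 4, 3, 2, 1, 0 (the m <= 0 call returns without recursing), i.e. 6 + 1 calls.
call_count = 7

Final answer: 7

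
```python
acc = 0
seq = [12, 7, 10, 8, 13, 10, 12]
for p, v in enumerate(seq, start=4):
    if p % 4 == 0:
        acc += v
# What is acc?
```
Trace:
  acc=0
  acc=12, p=4, v=12
  acc=12, p=5, v=7
  acc=12, p=6, v=10
  acc=12, p=7, v=8
  acc=25, p=8, v=13
  acc=25, p=9, v=10
  acc=25, p=10, v=12

Final answer: 25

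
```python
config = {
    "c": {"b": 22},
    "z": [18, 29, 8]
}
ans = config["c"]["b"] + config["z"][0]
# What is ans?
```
Trace:
  config={'c': {'b': 22}, 'z': [18, 29, 8]}
  config={'c': {'b': 22}, 'z': [18, 29, 8]}, ans=40

Final answer: 40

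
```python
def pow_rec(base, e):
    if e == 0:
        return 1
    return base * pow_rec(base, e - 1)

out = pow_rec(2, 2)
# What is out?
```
Call trace:
pow_rec(base=2, e=2)
  pow_rec(base=2, e=1)
    pow_rec(base=2, e=0)
    -> return 1
  -> return 2
-> return 4

Final answer: 4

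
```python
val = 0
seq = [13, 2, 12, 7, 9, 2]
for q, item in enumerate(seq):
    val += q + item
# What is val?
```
Trace:
  val=0
  val=13, q=0, item=13
  val=16, q=1, item=2
  val=30, q=2, item=12
  val=40, q=3, item=7
  val=53, q=4, item=9
  val=60, q=5, item=2

Final answer: 60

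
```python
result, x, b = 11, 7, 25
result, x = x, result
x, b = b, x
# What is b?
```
Trace:
  result=11, x=7, b=25
  result=7, x=11, b=25
  result=7, x=25, b=11

Final answer: 11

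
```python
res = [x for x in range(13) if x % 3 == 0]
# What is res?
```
Trace:
  x=0
  x=1
  x=2
  x=3
  x=4
  x=5
  x=6
  x=7
  x=8
  x=9
  x=10
  x=11
  x=12
  res=[0, 3, 6, 9, 12]

Final answer: [0, 3, 6, 9, 12]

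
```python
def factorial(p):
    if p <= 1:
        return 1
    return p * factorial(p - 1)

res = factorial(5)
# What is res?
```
Call trace:
factorial(p=5)
  factorial(p=4)
    factorial(p=3)
      factorial(p=2)
        factorial(p=1)
        -> return 1
      -> return 2
    -> return 6
  -> return 24
-> return 120

Final answer: 120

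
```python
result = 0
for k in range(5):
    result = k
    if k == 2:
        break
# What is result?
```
Trace:
  result=0
  result=0, k=0
  result=1, k=1
  result=2, k=2

Final answer: 2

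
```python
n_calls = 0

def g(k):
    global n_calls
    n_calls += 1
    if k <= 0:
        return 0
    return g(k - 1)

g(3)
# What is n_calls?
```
Call trace:
g(k=3)
  g(k=2)
    g(k=1)
      g(k=0)
      -> return 0
    -> return 0
  -> return 0
-> return 0

n_calls is incremented once per call. g is entered once for each k = 3, 2, 1, 0 (the k <= 0 call returns without recursing), i.e. 3 + 1 calls.
n_calls = 4

Final answer: 4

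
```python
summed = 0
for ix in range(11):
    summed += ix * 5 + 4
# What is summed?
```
Trace:
  summed=0
  summed=4, ix=0
  summed=13, ix=1
  summed=27, ix=2
  summed=46, ix=3
  summed=70, ix=4
  summed=99, ix=5
  summed=133, ix=6
  summed=172, ix=7
  summed=216, ix=8
  summed=265, ix=9
  summed=319, ix=10

Final answer: 319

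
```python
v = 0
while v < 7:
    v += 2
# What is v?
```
Trace:
  v=0
  v=2
  v=4
  v=6
  v=8

Final answer: 8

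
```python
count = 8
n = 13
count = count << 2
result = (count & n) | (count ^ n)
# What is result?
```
Trace:
  count=8
  count=8, n=13
  count=32, n=13
  count=32, n=13, result=45

Final answer: 45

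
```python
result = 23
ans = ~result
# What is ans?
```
Trace:
  result=23
  result=23, ans=-24

Final answer: -24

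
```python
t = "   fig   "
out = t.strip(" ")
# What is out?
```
Trace:
  t='   fig   '
  t='   fig   ', out='fig'

Final answer: 'fig'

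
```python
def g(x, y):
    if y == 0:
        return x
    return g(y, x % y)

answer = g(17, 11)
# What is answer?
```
Call trace:
g(x=17, y=11)
  g(x=11, y=6)
    g(x=6, y=5)
      g(x=5, y=1)
        g(x=1, y=0)
        -> return 1
      -> return 1
    -> return 1
  -> return 1
-> return 1

Final answer: 1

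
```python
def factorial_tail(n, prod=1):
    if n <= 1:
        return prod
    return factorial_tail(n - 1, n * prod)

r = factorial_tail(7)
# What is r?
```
Call trace:
factorial_tail(n=7, prod=1)
  factorial_tail(n=6, prod=7)
    factorial_tail(n=5, prod=42)
      factorial_tail(n=4, prod=210)
        factorial_tail(n=3, prod=840)
          factorial_tail(n=2, prod=2520)
            factorial_tail(n=1, prod=5040)
            -> return 5040
          -> return 5040
        -> return 5040
      -> return 5040
    -> return 5040
  -> return 5040
-> return 5040

Final answer: 5040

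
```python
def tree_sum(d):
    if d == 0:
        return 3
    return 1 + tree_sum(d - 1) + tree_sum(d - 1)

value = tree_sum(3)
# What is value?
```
Call trace (a repeated sub-call is expanded the first time; later identical calls just restate its return value):
tree_sum(d=3)
  tree_sum(d=2)
    tree_sum(d=1)
      tree_sum(d=0)
      -> return 3
      tree_sum(d=0)
      -> return 3
    -> return 7
    tree_sum(d=1) -> return 7  (same call as traced above)
  -> return 15
  tree_sum(d=2) -> return 15  (same call as traced above)
-> return 31

Final answer: 31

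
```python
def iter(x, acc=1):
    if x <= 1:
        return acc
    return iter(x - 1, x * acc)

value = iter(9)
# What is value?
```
Call trace:
iter(x=9, acc=1)
  iter(x=8, acc=9)
    iter(x=7, acc=72)
      iter(x=6, acc=504)
        iter(x=5, acc=3024)
          iter(x=4, acc=15120)
            iter(x=3, acc=60480)
              iter(x=2, acc=181440)
                iter(x=1, acc=362880)
                -> return 362880
              -> return 362880
            -> return 362880
          -> return 362880
        -> return 362880
      -> return 362880
    -> return 362880
  -> return 362880
-> return 362880

Final answer: 362880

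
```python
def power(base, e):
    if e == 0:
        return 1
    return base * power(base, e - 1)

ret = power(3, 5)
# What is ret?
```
Call trace:
power(base=3, e=5)
  power(base=3, e=4)
    power(base=3, e=3)
      power(base=3, e=2)
        power(base=3, e=1)
          power(base=3, e=0)
          -> return 1
        -> return 3
      -> return 9
    -> return 27
  -> return 81
-> return 243

Final answer: 243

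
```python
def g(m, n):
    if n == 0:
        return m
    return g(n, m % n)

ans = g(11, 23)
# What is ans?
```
Call trace:
g(m=11, n=23)
  g(m=23, n=11)
    g(m=11, n=1)
      g(m=1, n=0)
      -> return 1
    -> return 1
  -> return 1
-> return 1

Final answer: 1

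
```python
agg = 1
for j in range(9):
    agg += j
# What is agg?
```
Trace:
  agg=1
  agg=1, j=0
  agg=2, j=1
  agg=4, j=2
  agg=7, j=3
  agg=11, j=4
  agg=16, j=5
  agg=22, j=6
  agg=29, j=7
  agg=37, j=8

Final answer: 37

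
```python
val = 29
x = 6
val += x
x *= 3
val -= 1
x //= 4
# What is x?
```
Trace:
  val=29
  val=29, x=6
  val=35, x=6
  val=35, x=18
  val=34, x=18
  val=34, x=4

Final answer: 4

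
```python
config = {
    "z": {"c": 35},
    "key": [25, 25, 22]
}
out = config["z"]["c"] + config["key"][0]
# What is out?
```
Trace:
  config={'z': {'c': 35}, 'key': [25, 25, 22]}
  config={'z': {'c': 35}, 'key': [25, 25, 22]}, out=60

Final answer: 60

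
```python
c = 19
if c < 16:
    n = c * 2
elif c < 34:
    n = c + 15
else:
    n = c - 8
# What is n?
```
Trace:
  c=19
  c=19, n=34

Final answer: 34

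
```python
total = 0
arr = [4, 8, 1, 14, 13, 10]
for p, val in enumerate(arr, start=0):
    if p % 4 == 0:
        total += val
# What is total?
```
Trace:
  total=0
  total=4, p=0, val=4
  total=4, p=1, val=8
  total=4, p=2, val=1
  total=4, p=3, val=14
  total=17, p=4, val=13
  total=17, p=5, val=10

Final answer: 17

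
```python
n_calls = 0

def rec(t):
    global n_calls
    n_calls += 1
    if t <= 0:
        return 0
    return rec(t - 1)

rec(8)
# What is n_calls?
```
Call trace:
rec(t=8)
  rec(t=7)
    rec(t=6)
      rec(t=5)
        rec(t=4)
          rec(t=3)
            rec(t=2)
              rec(t=1)
                rec(t=0)
                -> return 0
              -> return 0
            -> return 0
          -> return 0
        -> return 0
      -> return 0
    -> return 0
  -> return 0
-> return 0

n_calls is incremented once per call. rec is entered once for each t = 8, 7, 6, 5, 4, 3, 2, 1, 0 (the t <= 0 call returns without recursing), i.e. 8 + 1 calls.
n_calls = 9

Final answer: 9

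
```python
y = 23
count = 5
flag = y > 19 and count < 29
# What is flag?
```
Trace:
  y=23
  y=23, count=5
  y=23, count=5, flag=True

Final answer: True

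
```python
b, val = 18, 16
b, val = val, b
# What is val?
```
Trace:
  b=18, val=16
  b=16, val=18

Final answer: 18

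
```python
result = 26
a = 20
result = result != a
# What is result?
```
Trace:
  result=26
  result=26, a=20
  result=True, a=20

Final answer: True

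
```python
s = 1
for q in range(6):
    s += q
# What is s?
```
Trace:
  s=1
  s=1, q=0
  s=2, q=1
  s=4, q=2
  s=7, q=3
  s=11, q=4
  s=16, q=5

Final answer: 16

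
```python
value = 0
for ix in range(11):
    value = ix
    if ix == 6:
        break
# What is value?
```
Trace:
  value=0
  value=0, ix=0
  value=1, ix=1
  value=2, ix=2
  value=3, ix=3
  value=4, ix=4
  value=5, ix=5
  value=6, ix=6

Final answer: 6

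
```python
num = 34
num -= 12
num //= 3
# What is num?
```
Trace:
  num=34
  num=22
  num=7

Final answer: 7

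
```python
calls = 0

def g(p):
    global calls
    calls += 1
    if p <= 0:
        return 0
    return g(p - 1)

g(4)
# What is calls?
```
Call trace:
g(p=4)
  g(p=3)
    g(p=2)
      g(p=1)
        g(p=0)
        -> return 0
      -> return 0
    -> return 0
  -> return 0
-> return 0

calls is incremented once per call. g is entered once for each p = 4, 3, 2, 1, 0 (the p <= 0 call returns without recursing), i.e. 4 + 1 calls.
calls = 5

Final answer: 5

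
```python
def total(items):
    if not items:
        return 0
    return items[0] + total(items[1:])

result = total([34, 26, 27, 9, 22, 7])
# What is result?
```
Call trace:
total(items=[34, 26, 27, 9, 22, 7])
  total(items=[26, 27, 9, 22, 7])
    total(items=[27, 9, 22, 7])
      total(items=[9, 22, 7])
        total(items=[22, 7])
          total(items=[7])
            total(items=[])
            -> return 0
          -> return 7
        -> return 29
      -> return 38
    -> return 65
  -> return 91
-> return 125

Final answer: 125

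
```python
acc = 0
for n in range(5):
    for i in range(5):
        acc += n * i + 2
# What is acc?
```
Trace:
  acc=0
  acc=2, n=0, i=0
  acc=4, n=0, i=1
  acc=6, n=0, i=2
  acc=8, n=0, i=3
  acc=10, n=0, i=4
  acc=12, n=1, i=0
  acc=15, n=1, i=1
  acc=19, n=1, i=2
  acc=24, n=1, i=3
  acc=30, n=1, i=4
  acc=32, n=2, i=0
  acc=36, n=2, i=1
  acc=42, n=2, i=2
  acc=50, n=2, i=3
  acc=60, n=2, i=4
  acc=62, n=3, i=0
  acc=67, n=3, i=1
  acc=75, n=3, i=2
  acc=86, n=3, i=3
  acc=100, n=3, i=4
  acc=102, n=4, i=0
  acc=108, n=4, i=1
  acc=118, n=4, i=2
  acc=132, n=4, i=3
  acc=150, n=4, i=4

Final answer: 150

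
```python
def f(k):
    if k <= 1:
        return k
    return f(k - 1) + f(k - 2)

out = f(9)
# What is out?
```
Call trace (a repeated sub-call is expanded the first time; later identical calls just restate its return value):
f(k=9)
  f(k=8)
    f(k=7)
      f(k=6)
        f(k=5)
          f(k=4)
            f(k=3)
              f(k=2)
                f(k=1)
                -> return 1
                f(k=0)
                -> return 0
              -> return 1
              f(k=1)
              -> return 1
            -> return 2
            f(k=2) -> return 1  (same call as traced above)
          -> return 3
          f(k=3) -> return 2  (same call as traced above)
        -> return 5
        f(k=4) -> return 3  (same call as traced above)
      -> return 8
      f(k=5) -> return 5  (same call as traced above)
    -> return 13
    f(k=6) -> return 8  (same call as traced above)
  -> return 21
  f(k=7) -> return 13  (same call as traced above)
-> return 34

Final answer: 34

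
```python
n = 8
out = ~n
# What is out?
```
Trace:
  n=8
  n=8, out=-9

Final answer: -9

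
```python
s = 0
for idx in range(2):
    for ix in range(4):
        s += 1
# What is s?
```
Trace:
  s=0
  s=1, idx=0, ix=0
  s=2, idx=0, ix=1
  s=3, idx=0, ix=2
  s=4, idx=0, ix=3
  s=5, idx=1, ix=0
  s=6, idx=1, ix=1
  s=7, idx=1, ix=2
  s=8, idx=1, ix=3

Final answer: 8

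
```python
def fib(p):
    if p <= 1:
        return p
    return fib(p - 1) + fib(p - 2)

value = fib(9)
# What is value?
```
Call trace (a repeated sub-call is expanded the first time; later identical calls just restate its return value):
fib(p=9)
  fib(p=8)
    fib(p=7)
      fib(p=6)
        fib(p=5)
          fib(p=4)
            fib(p=3)
              fib(p=2)
                fib(p=1)
                -> return 1
                fib(p=0)
                -> return 0
              -> return 1
              fib(p=1)
              -> return 1
            -> return 2
            fib(p=2) -> return 1  (same call as traced above)
          -> return 3
          fib(p=3) -> return 2  (same call as traced above)
        -> return 5
        fib(p=4) -> return 3  (same call as traced above)
      -> return 8
      fib(p=5) -> return 5  (same call as traced above)
    -> return 13
    fib(p=6) -> return 8  (same call as traced above)
  -> return 21
  fib(p=7) -> return 13  (same call as traced above)
-> return 34

Final answer: 34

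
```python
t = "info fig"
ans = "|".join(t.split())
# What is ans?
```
Trace:
  t='info fig'
  t='info fig', ans='info|fig'

Final answer: 'info|fig'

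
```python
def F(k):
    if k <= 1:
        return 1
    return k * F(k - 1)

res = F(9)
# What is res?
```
Call trace:
F(k=9)
  F(k=8)
    F(k=7)
      F(k=6)
        F(k=5)
          F(k=4)
            F(k=3)
              F(k=2)
                F(k=1)
                -> return 1
              -> return 2
            -> return 6
          -> return 24
        -> return 120
      -> return 720
    -> return 5040
  -> return 40320
-> return 362880

Final answer: 362880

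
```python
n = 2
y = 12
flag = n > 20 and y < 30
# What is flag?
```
Trace:
  n=2
  n=2, y=12
  n=2, y=12, flag=False

Final answer: False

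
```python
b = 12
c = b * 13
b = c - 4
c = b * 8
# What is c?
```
Trace:
  b=12
  b=12, c=156
  b=152, c=156
  b=152, c=1216

Final answer: 1216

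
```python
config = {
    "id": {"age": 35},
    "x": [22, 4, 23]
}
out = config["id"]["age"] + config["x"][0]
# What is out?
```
Trace:
  config={'id': {'age': 35}, 'x': [22, 4, 23]}
  config={'id': {'age': 35}, 'x': [22, 4, 23]}, out=57

Final answer: 57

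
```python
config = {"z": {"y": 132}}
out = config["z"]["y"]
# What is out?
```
Trace:
  config={'z': {'y': 132}}
  config={'z': {'y': 132}}, out=132

Final answer: 132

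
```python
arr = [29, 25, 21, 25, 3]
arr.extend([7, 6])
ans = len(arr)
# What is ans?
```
Trace:
  arr=[29, 25, 21, 25, 3]
  arr=[29, 25, 21, 25, 3, 7, 6]
  arr=[29, 25, 21, 25, 3, 7, 6], ans=7

Final answer: 7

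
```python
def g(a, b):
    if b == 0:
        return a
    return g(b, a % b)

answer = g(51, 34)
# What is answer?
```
Call trace:
g(a=51, b=34)
  g(a=34, b=17)
    g(a=17, b=0)
    -> return 17
  -> return 17
-> return 17

Final answer: 17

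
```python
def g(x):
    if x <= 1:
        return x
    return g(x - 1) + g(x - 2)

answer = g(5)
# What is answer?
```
Call trace (a repeated sub-call is expanded the first time; later identical calls just restate its return value):
g(x=5)
  g(x=4)
    g(x=3)
      g(x=2)
        g(x=1)
        -> return 1
        g(x=0)
        -> return 0
      -> return 1
      g(x=1)
      -> return 1
    -> return 2
    g(x=2) -> return 1  (same call as traced above)
  -> return 3
  g(x=3) -> return 2  (same call as traced above)
-> return 5

Final answer: 5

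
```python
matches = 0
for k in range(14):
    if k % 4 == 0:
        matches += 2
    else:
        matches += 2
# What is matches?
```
Trace:
  matches=0
  matches=2, k=0
  matches=4, k=1
  matches=6, k=2
  matches=8, k=3
  matches=10, k=4
  matches=12, k=5
  matches=14, k=6
  matches=16, k=7
  matches=18, k=8
  matches=20, k=9
  matches=22, k=10
  matches=24, k=11
  matches=26, k=12
  matches=28, k=13

Final answer: 28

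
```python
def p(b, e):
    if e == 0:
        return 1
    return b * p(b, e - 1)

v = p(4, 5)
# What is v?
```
Call trace:
p(b=4, e=5)
  p(b=4, e=4)
    p(b=4, e=3)
      p(b=4, e=2)
        p(b=4, e=1)
          p(b=4, e=0)
          -> return 1
        -> return 4
      -> return 16
    -> return 64
  -> return 256
-> return 1024

Final answer: 1024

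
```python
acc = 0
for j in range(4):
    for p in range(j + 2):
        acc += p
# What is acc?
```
Trace:
  acc=0
  acc=0, j=0, p=0
  acc=1, j=0, p=1
  acc=1, j=1, p=0
  acc=2, j=1, p=1
  acc=4, j=1, p=2
  acc=4, j=2, p=0
  acc=5, j=2, p=1
  acc=7, j=2, p=2
  acc=10, j=2, p=3
  acc=10, j=3, p=0
  acc=11, j=3, p=1
  acc=13, j=3, p=2
  acc=16, j=3, p=3
  acc=20, j=3, p=4

Final answer: 20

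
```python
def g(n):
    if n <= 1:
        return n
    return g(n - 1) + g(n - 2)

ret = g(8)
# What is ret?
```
Call trace (a repeated sub-call is expanded the first time; later identical calls just restate its return value):
g(n=8)
  g(n=7)
    g(n=6)
      g(n=5)
        g(n=4)
          g(n=3)
            g(n=2)
              g(n=1)
              -> return 1
              g(n=0)
              -> return 0
            -> return 1
            g(n=1)
            -> return 1
          -> return 2
          g(n=2) -> return 1  (same call as traced above)
        -> return 3
        g(n=3) -> return 2  (same call as traced above)
      -> return 5
      g(n=4) -> return 3  (same call as traced above)
    -> return 8
    g(n=5) -> return 5  (same call as traced above)
  -> return 13
  g(n=6) -> return 8  (same call as traced above)
-> return 21

Final answer: 21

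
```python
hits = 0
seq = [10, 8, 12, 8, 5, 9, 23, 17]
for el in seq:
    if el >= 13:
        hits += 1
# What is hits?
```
Trace:
  hits=0
  hits=0, el=10
  hits=0, el=8
  hits=0, el=12
  hits=0, el=8
  hits=0, el=5
  hits=0, el=9
  hits=1, el=23
  hits=2, el=17

Final answer: 2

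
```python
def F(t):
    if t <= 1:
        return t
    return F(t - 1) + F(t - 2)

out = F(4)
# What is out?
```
Call trace (a repeated sub-call is expanded the first time; later identical calls just restate its return value):
F(t=4)
  F(t=3)
    F(t=2)
      F(t=1)
      -> return 1
      F(t=0)
      -> return 0
    -> return 1
    F(t=1)
    -> return 1
  -> return 2
  F(t=2) -> return 1  (same call as traced above)
-> return 3

Final answer: 3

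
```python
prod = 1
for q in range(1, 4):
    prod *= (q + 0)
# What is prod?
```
Trace:
  prod=1
  prod=1, q=1
  prod=2, q=2
  prod=6, q=3

Final answer: 6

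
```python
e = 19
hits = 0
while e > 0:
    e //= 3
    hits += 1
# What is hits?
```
Trace:
  e=19
  e=19, hits=0
  e=6, hits=1
  e=2, hits=2
  e=0, hits=3

Final answer: 3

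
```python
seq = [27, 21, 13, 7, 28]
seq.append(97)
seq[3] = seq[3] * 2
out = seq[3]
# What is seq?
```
Trace:
  seq=[27, 21, 13, 7, 28]
  seq=[27, 21, 13, 7, 28, 97]
  seq=[27, 21, 13, 14, 28, 97]
  seq=[27, 21, 13, 14, 28, 97], out=14

Final answer: [27, 21, 13, 14, 28, 97]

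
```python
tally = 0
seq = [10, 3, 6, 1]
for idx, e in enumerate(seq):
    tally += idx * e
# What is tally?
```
Trace:
  tally=0
  tally=0, idx=0, e=10
  tally=3, idx=1, e=3
  tally=15, idx=2, e=6
  tally=18, idx=3, e=1

Final answer: 18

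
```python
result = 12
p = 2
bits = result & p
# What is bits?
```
Trace:
  result=12
  result=12, p=2
  result=12, p=2, bits=0

Final answer: 0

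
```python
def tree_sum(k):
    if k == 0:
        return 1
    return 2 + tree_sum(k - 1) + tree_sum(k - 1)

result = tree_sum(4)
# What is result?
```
Call trace (a repeated sub-call is expanded the first time; later identical calls just restate its return value):
tree_sum(k=4)
  tree_sum(k=3)
    tree_sum(k=2)
      tree_sum(k=1)
        tree_sum(k=0)
        -> return 1
        tree_sum(k=0)
        -> return 1
      -> return 4
      tree_sum(k=1) -> return 4  (same call as traced above)
    -> return 10
    tree_sum(k=2) -> return 10  (same call as traced above)
  -> return 22
  tree_sum(k=3) -> return 22  (same call as traced above)
-> return 46

Final answer: 46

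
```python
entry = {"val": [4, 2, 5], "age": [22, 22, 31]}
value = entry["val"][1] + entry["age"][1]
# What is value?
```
Trace:
  entry={'val': [4, 2, 5], 'age': [22, 22, 31]}
  entry={'val': [4, 2, 5], 'age': [22, 22, 31]}, value=24

Final answer: 24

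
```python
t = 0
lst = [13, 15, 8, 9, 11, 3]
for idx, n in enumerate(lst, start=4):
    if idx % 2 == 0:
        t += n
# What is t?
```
Trace:
  t=0
  t=13, idx=4, n=13
  t=13, idx=5, n=15
  t=21, idx=6, n=8
  t=21, idx=7, n=9
  t=32, idx=8, n=11
  t=32, idx=9, n=3

Final answer: 32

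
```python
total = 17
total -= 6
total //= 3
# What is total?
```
Trace:
  total=17
  total=11
  total=3

Final answer: 3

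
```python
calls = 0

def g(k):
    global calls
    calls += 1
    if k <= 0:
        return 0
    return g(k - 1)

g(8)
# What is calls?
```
Call trace:
g(k=8)
  g(k=7)
    g(k=6)
      g(k=5)
        g(k=4)
          g(k=3)
            g(k=2)
              g(k=1)
                g(k=0)
                -> return 0
              -> return 0
            -> return 0
          -> return 0
        -> return 0
      -> return 0
    -> return 0
  -> return 0
-> return 0

calls is incremented once per call. g is entered once for each k = 8, 7, 6, 5, 4, 3, 2, 1, 0 (the k <= 0 call returns without recursing), i.e. 8 + 1 calls.
calls = 9

Final answer: 9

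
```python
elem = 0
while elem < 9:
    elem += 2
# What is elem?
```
Trace:
  elem=0
  elem=2
  elem=4
  elem=6
  elem=8
  elem=10

Final answer: 10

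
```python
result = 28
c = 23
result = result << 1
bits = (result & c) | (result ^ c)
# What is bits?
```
Trace:
  result=28
  result=28, c=23
  result=56, c=23
  result=56, c=23, bits=63

Final answer: 63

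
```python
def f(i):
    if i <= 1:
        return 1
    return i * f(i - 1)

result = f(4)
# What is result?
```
Call trace:
f(i=4)
  f(i=3)
    f(i=2)
      f(i=1)
      -> return 1
    -> return 2
  -> return 6
-> return 24

Final answer: 24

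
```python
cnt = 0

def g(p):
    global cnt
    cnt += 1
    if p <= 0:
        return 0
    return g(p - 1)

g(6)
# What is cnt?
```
Call trace:
g(p=6)
  g(p=5)
    g(p=4)
      g(p=3)
        g(p=2)
          g(p=1)
            g(p=0)
            -> return 0
          -> return 0
        -> return 0
      -> return 0
    -> return 0
  -> return 0
-> return 0

cnt is incremented once per call. g is entered once for each p = 6, 5, 4, 3, 2, 1, 0 (the p <= 0 call returns without recursing), i.e. 6 + 1 calls.
cnt = 7

Final answer: 7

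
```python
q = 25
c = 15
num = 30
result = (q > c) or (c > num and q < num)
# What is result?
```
Trace:
  q=25
  q=25, c=15
  q=25, c=15, num=30
  q=25, c=15, num=30, result=True

Final answer: True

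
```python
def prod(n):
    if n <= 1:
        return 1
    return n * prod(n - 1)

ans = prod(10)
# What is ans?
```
Call trace:
prod(n=10)
  prod(n=9)
    prod(n=8)
      prod(n=7)
        prod(n=6)
          prod(n=5)
            prod(n=4)
              prod(n=3)
                prod(n=2)
                  prod(n=1)
                  -> return 1
                -> return 2
              -> return 6
            -> return 24
          -> return 120
        -> return 720
      -> return 5040
    -> return 40320
  -> return 362880
-> return 3628800

Final answer: 3628800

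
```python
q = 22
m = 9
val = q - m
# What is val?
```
Trace:
  q=22
  q=22, m=9
  q=22, m=9, val=13

Final answer: 13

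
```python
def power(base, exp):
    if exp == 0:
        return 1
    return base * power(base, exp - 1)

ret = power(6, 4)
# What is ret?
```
Call trace:
power(base=6, exp=4)
  power(base=6, exp=3)
    power(base=6, exp=2)
      power(base=6, exp=1)
        power(base=6, exp=0)
        -> return 1
      -> return 6
    -> return 36
  -> return 216
-> return 1296

Final answer: 1296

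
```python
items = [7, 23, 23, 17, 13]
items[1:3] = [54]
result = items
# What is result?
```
Trace:
  items=[7, 23, 23, 17, 13]
  items=[7, 54, 17, 13]
  items=[7, 54, 17, 13], result=[7, 54, 17, 13]

Final answer: [7, 54, 17, 13]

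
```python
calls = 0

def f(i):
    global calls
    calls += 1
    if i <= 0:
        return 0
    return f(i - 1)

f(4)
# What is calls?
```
Call trace:
f(i=4)
  f(i=3)
    f(i=2)
      f(i=1)
        f(i=0)
        -> return 0
      -> return 0
    -> return 0
  -> return 0
-> return 0

calls is incremented once per call. f is entered once for each i = 4, 3, 2, 1, 0 (the i <= 0 call returns without recursing), i.e. 4 + 1 calls.
calls = 5

Final answer: 5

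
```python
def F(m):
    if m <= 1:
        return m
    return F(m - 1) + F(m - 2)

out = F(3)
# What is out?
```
Call trace:
F(m=3)
  F(m=2)
    F(m=1)
    -> return 1
    F(m=0)
    -> return 0
  -> return 1
  F(m=1)
  -> return 1
-> return 2

Final answer: 2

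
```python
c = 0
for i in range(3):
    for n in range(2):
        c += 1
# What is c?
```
Trace:
  c=0
  c=1, i=0, n=0
  c=2, i=0, n=1
  c=3, i=1, n=0
  c=4, i=1, n=1
  c=5, i=2, n=0
  c=6, i=2, n=1

Final answer: 6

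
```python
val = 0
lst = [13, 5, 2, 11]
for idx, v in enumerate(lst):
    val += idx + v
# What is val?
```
Trace:
  val=0
  val=13, idx=0, v=13
  val=19, idx=1, v=5
  val=23, idx=2, v=2
  val=37, idx=3, v=11

Final answer: 37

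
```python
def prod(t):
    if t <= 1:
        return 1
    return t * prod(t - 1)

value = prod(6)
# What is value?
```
Call trace:
prod(t=6)
  prod(t=5)
    prod(t=4)
      prod(t=3)
        prod(t=2)
          prod(t=1)
          -> return 1
        -> return 2
      -> return 6
    -> return 24
  -> return 120
-> return 720

Final answer: 720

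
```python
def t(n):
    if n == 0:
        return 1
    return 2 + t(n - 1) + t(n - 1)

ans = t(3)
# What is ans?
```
Call trace (a repeated sub-call is expanded the first time; later identical calls just restate its return value):
t(n=3)
  t(n=2)
    t(n=1)
      t(n=0)
      -> return 1
      t(n=0)
      -> return 1
    -> return 4
    t(n=1) -> return 4  (same call as traced above)
  -> return 10
  t(n=2) -> return 10  (same call as traced above)
-> return 22

Final answer: 22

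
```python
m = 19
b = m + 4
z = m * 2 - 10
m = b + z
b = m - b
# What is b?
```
Trace:
  m=19
  m=19, b=23
  m=19, b=23, z=28
  m=51, b=23, z=28
  m=51, b=28, z=28

Final answer: 28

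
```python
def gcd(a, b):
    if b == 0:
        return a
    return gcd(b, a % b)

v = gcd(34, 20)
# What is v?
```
Call trace:
gcd(a=34, b=20)
  gcd(a=20, b=14)
    gcd(a=14, b=6)
      gcd(a=6, b=2)
        gcd(a=2, b=0)
        -> return 2
      -> return 2
    -> return 2
  -> return 2
-> return 2

Final answer: 2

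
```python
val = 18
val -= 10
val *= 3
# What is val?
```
Trace:
  val=18
  val=8
  val=24

Final answer: 24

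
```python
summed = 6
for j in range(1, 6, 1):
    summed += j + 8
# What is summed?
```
Trace:
  summed=6
  summed=15, j=1
  summed=25, j=2
  summed=36, j=3
  summed=48, j=4
  summed=61, j=5

Final answer: 61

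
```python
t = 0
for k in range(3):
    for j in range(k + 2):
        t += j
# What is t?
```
Trace:
  t=0
  t=0, k=0, j=0
  t=1, k=0, j=1
  t=1, k=1, j=0
  t=2, k=1, j=1
  t=4, k=1, j=2
  t=4, k=2, j=0
  t=5, k=2, j=1
  t=7, k=2, j=2
  t=10, k=2, j=3

Final answer: 10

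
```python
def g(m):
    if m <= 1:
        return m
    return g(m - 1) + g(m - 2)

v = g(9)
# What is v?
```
Call trace (a repeated sub-call is expanded the first time; later identical calls just restate its return value):
g(m=9)
  g(m=8)
    g(m=7)
      g(m=6)
        g(m=5)
          g(m=4)
            g(m=3)
              g(m=2)
                g(m=1)
                -> return 1
                g(m=0)
                -> return 0
              -> return 1
              g(m=1)
              -> return 1
            -> return 2
            g(m=2) -> return 1  (same call as traced above)
          -> return 3
          g(m=3) -> return 2  (same call as traced above)
        -> return 5
        g(m=4) -> return 3  (same call as traced above)
      -> return 8
      g(m=5) -> return 5  (same call as traced above)
    -> return 13
    g(m=6) -> return 8  (same call as traced above)
  -> return 21
  g(m=7) -> return 13  (same call as traced above)
-> return 34

Final answer: 34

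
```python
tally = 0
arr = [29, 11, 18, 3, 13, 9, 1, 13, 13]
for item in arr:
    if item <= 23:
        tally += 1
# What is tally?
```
Trace:
  tally=0
  tally=0, item=29
  tally=1, item=11
  tally=2, item=18
  tally=3, item=3
  tally=4, item=13
  tally=5, item=9
  tally=6, item=1
  tally=7, item=13
  tally=8, item=13

Final answer: 8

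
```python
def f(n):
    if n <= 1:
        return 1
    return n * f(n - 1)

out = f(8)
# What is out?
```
Call trace:
f(n=8)
  f(n=7)
    f(n=6)
      f(n=5)
        f(n=4)
          f(n=3)
            f(n=2)
              f(n=1)
              -> return 1
            -> return 2
          -> return 6
        -> return 24
      -> return 120
    -> return 720
  -> return 5040
-> return 40320

Final answer: 40320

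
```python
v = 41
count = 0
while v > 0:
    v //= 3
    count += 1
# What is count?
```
Trace:
  v=41
  v=41, count=0
  v=13, count=1
  v=4, count=2
  v=1, count=3
  v=0, count=4

Final answer: 4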